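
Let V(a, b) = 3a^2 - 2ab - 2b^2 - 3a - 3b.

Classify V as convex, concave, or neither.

V is quadratic, so its Hessian is the constant matrix H = [[6, -2], [-2, -4]].
det(H) = -28, tr(H) = 2.
det(H) < 0, so H is indefinite: neither convex nor concave.

neither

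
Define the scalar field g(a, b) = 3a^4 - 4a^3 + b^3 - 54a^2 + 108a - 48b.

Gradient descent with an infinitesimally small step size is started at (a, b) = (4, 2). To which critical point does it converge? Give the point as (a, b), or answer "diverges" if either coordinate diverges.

g is separable, so gradient descent decouples: a follows -∂g/∂a, b follows -∂g/∂b.
∂g/∂a = 12(a - 3)(a - 1)(a + 3); at a=4 this is 252, so a decreases.
∂g/∂b = 3(b - 4)(b + 4); at b=2 this is -36, so b increases.
a converges to its nearest critical value 3 (a local min of the a-part); b converges to 4. The iterate converges to (3, 4).

(3, 4)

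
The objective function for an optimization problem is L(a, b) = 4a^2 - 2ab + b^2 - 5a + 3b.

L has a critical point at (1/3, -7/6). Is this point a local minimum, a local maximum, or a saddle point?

local minimum

The Hessian of L is constant: H = [[8, -2], [-2, 2]].
det(H) = 8·2 − (-2)² = 12.
det(H) > 0 and tr(H) = 10 > 0, so H is positive definite and the point is a local minimum.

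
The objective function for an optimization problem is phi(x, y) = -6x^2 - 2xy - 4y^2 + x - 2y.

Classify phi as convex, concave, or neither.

concave

phi is quadratic, so its Hessian is the constant matrix H = [[-12, -2], [-2, -8]].
det(H) = 92, tr(H) = -20.
det(H) > 0 and tr(H) < 0, so H is negative definite everywhere: concave.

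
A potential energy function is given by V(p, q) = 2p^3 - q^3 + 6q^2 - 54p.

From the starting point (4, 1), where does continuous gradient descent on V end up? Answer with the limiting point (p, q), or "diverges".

(3, 0)

V is separable, so gradient descent decouples: p follows -∂V/∂p, q follows -∂V/∂q.
∂V/∂p = 6(p - 3)(p + 3); at p=4 this is 42, so p decreases.
∂V/∂q = -3q(q - 4); at q=1 this is 9, so q decreases.
p converges to its nearest critical value 3 (a local min of the p-part); q converges to 0. The iterate converges to (3, 0).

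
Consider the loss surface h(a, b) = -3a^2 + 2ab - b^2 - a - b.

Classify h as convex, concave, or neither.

h is quadratic, so its Hessian is the constant matrix H = [[-6, 2], [2, -2]].
det(H) = 8, tr(H) = -8.
det(H) > 0 and tr(H) < 0, so H is negative definite everywhere: concave.

concave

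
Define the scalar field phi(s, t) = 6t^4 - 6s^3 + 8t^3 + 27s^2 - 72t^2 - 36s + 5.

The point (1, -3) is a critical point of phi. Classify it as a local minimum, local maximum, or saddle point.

local minimum

The mixed partial ∂²phi/∂s∂t is 0, so the Hessian at any point is diag(phi_ss, phi_tt) = diag(18(-2s + 3), 24(3t^2 + 2t - 6)).
At (1, -3): H = diag(18, 360).
Both eigenvalues are positive, so H is positive definite: a local minimum.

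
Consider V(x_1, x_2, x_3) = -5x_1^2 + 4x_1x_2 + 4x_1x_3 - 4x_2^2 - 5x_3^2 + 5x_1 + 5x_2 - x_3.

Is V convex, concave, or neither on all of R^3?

V is quadratic, so its Hessian is the constant matrix H = [[-10, 4, 4], [4, -8, 0], [4, 0, -10]].
Leading principal minors: -10, 64, -512.
Signs alternate −, +, − ⇒ H ≺ 0 ⇒ concave.

concave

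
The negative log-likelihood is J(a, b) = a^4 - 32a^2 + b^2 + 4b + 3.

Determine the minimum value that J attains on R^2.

J(a,b) separates as P(a) + Q(b) + 3, so its minimum is min P + min Q + 3.
P'(a) = 4a(a - 4)(a + 4) vanishes at a ∈ {-4, 0, 4}; Q'(b) = 2b + 4 vanishes at b ∈ {-2}.
Local minima of P (where P''>0): P(-4)=-256, P(4)=-256. Local minima of Q: Q(-2)=-4.
So the global minimum of J is P(-4) + Q(-2) + 3 = -256 − 4 + 3 = -257, attained at (-4, -2).

-257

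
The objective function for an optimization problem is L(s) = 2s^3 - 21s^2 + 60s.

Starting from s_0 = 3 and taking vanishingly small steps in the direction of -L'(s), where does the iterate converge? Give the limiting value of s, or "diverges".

L'(s) = 6(s - 5)(s - 2), so L'(3) = -12.
Gradient descent moves in the -L' direction, i.e. s is increasing.
The nearest critical point in that direction is s = 5, where L'' = 18 > 0 (a local minimum). The iterate converges there.

5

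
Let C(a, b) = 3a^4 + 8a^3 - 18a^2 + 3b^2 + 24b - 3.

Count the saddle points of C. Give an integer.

1

C separates as a function of a plus a function of b, so ∇C=0 decouples.
∂C/∂a = 12a(a - 1)(a + 3) = 0 at a ∈ {-3, 0, 1}; ∂C/∂b = 6(b + 4) = 0 at b ∈ {-4}.
The Hessian is diagonal: diag(C_aa, C_bb). Second derivatives: C_aa(-3)=144, C_aa(0)=-36, C_aa(1)=48; C_bb(-4)=6.
Saddle points occur where the two diagonal entries have opposite signs: (0, -4). Count: 1.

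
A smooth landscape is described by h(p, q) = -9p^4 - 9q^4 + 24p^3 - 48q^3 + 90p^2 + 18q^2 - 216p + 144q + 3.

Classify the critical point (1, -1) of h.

local minimum

The mixed partial ∂²h/∂p∂q is 0, so the Hessian at any point is diag(h_pp, h_qq) = diag(36(-3p^2 + 4p + 5), 36(-3q^2 - 8q + 1)).
At (1, -1): H = diag(216, 216).
Both eigenvalues are positive, so H is positive definite: a local minimum.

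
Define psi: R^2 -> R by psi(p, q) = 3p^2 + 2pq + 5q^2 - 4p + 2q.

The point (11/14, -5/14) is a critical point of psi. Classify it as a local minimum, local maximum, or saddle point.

local minimum

The Hessian of psi is constant: H = [[6, 2], [2, 10]].
det(H) = 6·10 − 2² = 56.
det(H) > 0 and tr(H) = 16 > 0, so H is positive definite and the point is a local minimum.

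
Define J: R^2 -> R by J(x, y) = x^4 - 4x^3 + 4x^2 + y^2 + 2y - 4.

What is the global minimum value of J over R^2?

J(x,y) separates as P(x) + Q(y) − 4, so its minimum is min P + min Q − 4.
P'(x) = 4x(x - 2)(x - 1) vanishes at x ∈ {0, 1, 2}; Q'(y) = 2y + 2 vanishes at y ∈ {-1}.
Local minima of P (where P''>0): P(0)=0, P(2)=0. Local minima of Q: Q(-1)=-1.
So the global minimum of J is P(0) + Q(-1) − 4 = 0 − 1 − 4 = -5, attained at (0, -1).

-5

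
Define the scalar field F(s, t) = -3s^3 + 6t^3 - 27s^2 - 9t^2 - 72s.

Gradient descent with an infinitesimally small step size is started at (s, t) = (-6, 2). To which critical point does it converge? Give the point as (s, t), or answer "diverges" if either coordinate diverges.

F is separable, so gradient descent decouples: s follows -∂F/∂s, t follows -∂F/∂t.
∂F/∂s = -9(s + 2)(s + 4); at s=-6 this is -72, so s increases.
∂F/∂t = 18t(t - 1); at t=2 this is 36, so t decreases.
s converges to its nearest critical value -4 (a local min of the s-part); t converges to 1. The iterate converges to (-4, 1).

(-4, 1)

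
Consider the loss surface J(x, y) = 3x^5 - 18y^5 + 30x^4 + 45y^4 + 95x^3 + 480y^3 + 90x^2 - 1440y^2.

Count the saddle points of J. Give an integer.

J separates as a function of x plus a function of y, so ∇J=0 decouples.
∂J/∂x = 15x(x + 1)(x + 3)(x + 4) = 0 at x ∈ {-4, -3, -1, 0}; ∂J/∂y = -90y(y - 4)(y - 2)(y + 4) = 0 at y ∈ {-4, 0, 2, 4}.
The Hessian is diagonal: diag(J_xx, J_yy). Second derivatives: J_xx(-4)=-180, J_xx(-3)=90, J_xx(-1)=-90, J_xx(0)=180; J_yy(-4)=17280, J_yy(0)=-2880, J_yy(2)=2160, J_yy(4)=-5760.
Saddle points occur where the two diagonal entries have opposite signs: (-4, -4), (-4, 2), (-3, 0), (-3, 4), (-1, -4), (-1, 2), (0, 0), (0, 4). Count: 8.

8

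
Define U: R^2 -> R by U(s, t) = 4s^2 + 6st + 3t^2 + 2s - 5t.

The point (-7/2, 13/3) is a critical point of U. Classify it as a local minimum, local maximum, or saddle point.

The Hessian of U is constant: H = [[8, 6], [6, 6]].
det(H) = 8·6 − 6² = 12.
det(H) > 0 and tr(H) = 14 > 0, so H is positive definite and the point is a local minimum.

local minimum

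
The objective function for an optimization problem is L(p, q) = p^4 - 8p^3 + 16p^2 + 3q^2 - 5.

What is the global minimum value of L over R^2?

L(p,q) separates as A(p) + B(q) − 5, so its minimum is min A + min B − 5.
A'(p) = 4p(p - 4)(p - 2) vanishes at p ∈ {0, 2, 4}; B'(q) = 6q vanishes at q ∈ {0}.
Local minima of A (where A''>0): A(0)=0, A(4)=0. Local minima of B: B(0)=0.
So the global minimum of L is A(0) + B(0) − 5 = 0 + 0 − 5 = -5, attained at (0, 0).

-5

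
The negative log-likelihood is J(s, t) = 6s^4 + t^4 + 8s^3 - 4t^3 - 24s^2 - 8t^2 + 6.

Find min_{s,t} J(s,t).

-186

J(s,t) separates as P(s) + Q(t) + 6, so its minimum is min P + min Q + 6.
P'(s) = 24s(s - 1)(s + 2) vanishes at s ∈ {-2, 0, 1}; Q'(t) = 4t(t - 4)(t + 1) vanishes at t ∈ {-1, 0, 4}.
Local minima of P (where P''>0): P(-2)=-64, P(1)=-10. Local minima of Q: Q(-1)=-3, Q(4)=-128.
So the global minimum of J is P(-2) + Q(4) + 6 = -64 − 128 + 6 = -186, attained at (-2, 4).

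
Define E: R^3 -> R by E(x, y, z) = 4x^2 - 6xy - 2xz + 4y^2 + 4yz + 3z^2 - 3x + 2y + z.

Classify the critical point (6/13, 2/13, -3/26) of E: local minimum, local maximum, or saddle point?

local minimum

The Hessian is constant: H = [[8, -6, -2], [-6, 8, 4], [-2, 4, 6]].
Leading principal minors: Δ₁ = 8, Δ₂ = 28, Δ₃ = 104.
All leading minors are positive, so H is positive definite: a local minimum.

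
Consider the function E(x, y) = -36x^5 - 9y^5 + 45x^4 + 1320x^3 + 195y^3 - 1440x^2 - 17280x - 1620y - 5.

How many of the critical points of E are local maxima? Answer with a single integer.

E separates as a function of x plus a function of y, so ∇E=0 decouples.
∂E/∂x = -180(x - 4)(x - 3)(x + 2)(x + 4) = 0 at x ∈ {-4, -2, 3, 4}; ∂E/∂y = -45(y - 3)(y - 2)(y + 2)(y + 3) = 0 at y ∈ {-3, -2, 2, 3}.
The Hessian is diagonal: diag(E_xx, E_yy). Second derivatives: E_xx(-4)=20160, E_xx(-2)=-10800, E_xx(3)=6300, E_xx(4)=-8640; E_yy(-3)=1350, E_yy(-2)=-900, E_yy(2)=900, E_yy(3)=-1350.
Local maxima occur where both diagonal entries negative: (-2, -2), (-2, 3), (4, -2), (4, 3). Count: 4.

4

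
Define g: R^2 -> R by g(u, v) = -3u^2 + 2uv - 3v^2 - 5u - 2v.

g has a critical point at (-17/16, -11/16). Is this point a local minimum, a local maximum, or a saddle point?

The Hessian of g is constant: H = [[-6, 2], [2, -6]].
det(H) = (-6)·(-6) − 2² = 32.
det(H) > 0 and tr(H) = -12 < 0, so H is negative definite and the point is a local maximum.

local maximum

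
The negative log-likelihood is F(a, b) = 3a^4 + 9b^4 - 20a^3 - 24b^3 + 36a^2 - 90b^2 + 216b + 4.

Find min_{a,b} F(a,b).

F(a,b) separates as P(a) + Q(b) + 4, so its minimum is min P + min Q + 4.
P'(a) = 12a(a - 3)(a - 2) vanishes at a ∈ {0, 2, 3}; Q'(b) = 36(b - 3)(b - 1)(b + 2) vanishes at b ∈ {-2, 1, 3}.
Local minima of P (where P''>0): P(0)=0, P(3)=27. Local minima of Q: Q(-2)=-456, Q(3)=-81.
So the global minimum of F is P(0) + Q(-2) + 4 = 0 − 456 + 4 = -452, attained at (0, -2).

-452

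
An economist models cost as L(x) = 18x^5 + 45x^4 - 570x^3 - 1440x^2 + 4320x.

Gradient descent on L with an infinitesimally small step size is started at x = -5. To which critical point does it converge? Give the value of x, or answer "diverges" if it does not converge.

diverges

L'(x) = 90(x - 4)(x - 1)(x + 3)(x + 4), so L'(-5) = 9720.
Gradient descent moves in the -L' direction, i.e. x is decreasing.
There is no critical point below x=-5, and L' keeps the same sign, so the iterate runs off to −∞.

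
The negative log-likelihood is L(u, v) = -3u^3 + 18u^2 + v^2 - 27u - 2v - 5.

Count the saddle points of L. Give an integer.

L separates as a function of u plus a function of v, so ∇L=0 decouples.
∂L/∂u = -9(u - 3)(u - 1) = 0 at u ∈ {1, 3}; ∂L/∂v = 2(v - 1) = 0 at v ∈ {1}.
The Hessian is diagonal: diag(L_uu, L_vv). Second derivatives: L_uu(1)=18, L_uu(3)=-18; L_vv(1)=2.
Saddle points occur where the two diagonal entries have opposite signs: (3, 1). Count: 1.

1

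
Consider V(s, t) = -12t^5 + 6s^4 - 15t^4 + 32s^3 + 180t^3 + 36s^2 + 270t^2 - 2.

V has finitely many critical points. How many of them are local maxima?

2

V separates as a function of s plus a function of t, so ∇V=0 decouples.
∂V/∂s = 24s(s + 1)(s + 3) = 0 at s ∈ {-3, -1, 0}; ∂V/∂t = -60t(t - 3)(t + 1)(t + 3) = 0 at t ∈ {-3, -1, 0, 3}.
The Hessian is diagonal: diag(V_ss, V_tt). Second derivatives: V_ss(-3)=144, V_ss(-1)=-48, V_ss(0)=72; V_tt(-3)=2160, V_tt(-1)=-480, V_tt(0)=540, V_tt(3)=-4320.
Local maxima occur where both diagonal entries negative: (-1, -1), (-1, 3). Count: 2.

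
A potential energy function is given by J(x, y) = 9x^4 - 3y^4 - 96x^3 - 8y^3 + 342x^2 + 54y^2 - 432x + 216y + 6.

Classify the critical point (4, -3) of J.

The mixed partial ∂²J/∂x∂y is 0, so the Hessian at any point is diag(J_xx, J_yy) = diag(36(3x^2 - 16x + 19), 12(-3y^2 - 4y + 9)).
At (4, -3): H = diag(108, -72).
The eigenvalues have opposite signs, so H is indefinite: a saddle point.

saddle point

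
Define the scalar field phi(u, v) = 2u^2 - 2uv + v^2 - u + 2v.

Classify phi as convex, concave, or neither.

phi is quadratic, so its Hessian is the constant matrix H = [[4, -2], [-2, 2]].
det(H) = 4, tr(H) = 6.
det(H) > 0 and tr(H) > 0, so H is positive definite everywhere: convex.

convex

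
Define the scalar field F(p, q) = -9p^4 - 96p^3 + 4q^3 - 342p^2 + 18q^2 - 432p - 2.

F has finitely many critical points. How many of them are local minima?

1

F separates as a function of p plus a function of q, so ∇F=0 decouples.
∂F/∂p = -36(p + 1)(p + 3)(p + 4) = 0 at p ∈ {-4, -3, -1}; ∂F/∂q = 12q(q + 3) = 0 at q ∈ {-3, 0}.
The Hessian is diagonal: diag(F_pp, F_qq). Second derivatives: F_pp(-4)=-108, F_pp(-3)=72, F_pp(-1)=-216; F_qq(-3)=-36, F_qq(0)=36.
Local minima occur where both diagonal entries positive: (-3, 0). Count: 1.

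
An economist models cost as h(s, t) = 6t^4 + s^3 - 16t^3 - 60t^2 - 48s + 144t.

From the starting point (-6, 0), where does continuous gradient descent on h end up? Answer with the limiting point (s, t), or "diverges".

h is separable, so gradient descent decouples: s follows -∂h/∂s, t follows -∂h/∂t.
∂h/∂s = 3(s - 4)(s + 4); at s=-6 this is 60, so s decreases.
∂h/∂t = 24(t - 3)(t - 1)(t + 2); at t=0 this is 144, so t decreases.
The s-coordinate has no critical point in that direction and runs off to infinity.

diverges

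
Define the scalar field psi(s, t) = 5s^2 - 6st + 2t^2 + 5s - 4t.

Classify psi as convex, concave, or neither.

convex

psi is quadratic, so its Hessian is the constant matrix H = [[10, -6], [-6, 4]].
det(H) = 4, tr(H) = 14.
det(H) > 0 and tr(H) > 0, so H is positive definite everywhere: convex.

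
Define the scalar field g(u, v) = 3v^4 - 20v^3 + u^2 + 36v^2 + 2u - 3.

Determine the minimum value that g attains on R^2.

-4

g(u,v) separates as P(u) + Q(v) − 3, so its minimum is min P + min Q − 3.
P'(u) = 2u + 2 vanishes at u ∈ {-1}; Q'(v) = 12v(v - 3)(v - 2) vanishes at v ∈ {0, 2, 3}.
Local minima of P (where P''>0): P(-1)=-1. Local minima of Q: Q(0)=0, Q(3)=27.
So the global minimum of g is P(-1) + Q(0) − 3 = -1 + 0 − 3 = -4, attained at (-1, 0).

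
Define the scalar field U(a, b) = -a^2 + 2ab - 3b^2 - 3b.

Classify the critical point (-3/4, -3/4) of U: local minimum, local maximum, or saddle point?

local maximum

The Hessian of U is constant: H = [[-2, 2], [2, -6]].
det(H) = (-2)·(-6) − 2² = 8.
det(H) > 0 and tr(H) = -8 < 0, so H is negative definite and the point is a local maximum.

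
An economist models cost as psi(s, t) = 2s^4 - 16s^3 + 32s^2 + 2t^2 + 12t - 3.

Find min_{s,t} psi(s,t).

-21

psi(s,t) separates as P(s) + Q(t) − 3, so its minimum is min P + min Q − 3.
P'(s) = 8s(s - 4)(s - 2) vanishes at s ∈ {0, 2, 4}; Q'(t) = 4(t + 3) vanishes at t ∈ {-3}.
Local minima of P (where P''>0): P(0)=0, P(4)=0. Local minima of Q: Q(-3)=-18.
So the global minimum of psi is P(0) + Q(-3) − 3 = 0 − 18 − 3 = -21, attained at (0, -3).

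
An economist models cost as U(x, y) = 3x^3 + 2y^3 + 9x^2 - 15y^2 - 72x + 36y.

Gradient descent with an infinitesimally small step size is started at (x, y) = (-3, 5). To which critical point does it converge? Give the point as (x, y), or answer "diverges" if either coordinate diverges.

(2, 3)

U is separable, so gradient descent decouples: x follows -∂U/∂x, y follows -∂U/∂y.
∂U/∂x = 9(x - 2)(x + 4); at x=-3 this is -45, so x increases.
∂U/∂y = 6(y - 3)(y - 2); at y=5 this is 36, so y decreases.
x converges to its nearest critical value 2 (a local min of the x-part); y converges to 3. The iterate converges to (2, 3).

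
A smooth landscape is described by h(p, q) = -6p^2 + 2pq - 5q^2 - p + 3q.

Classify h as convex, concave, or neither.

h is quadratic, so its Hessian is the constant matrix H = [[-12, 2], [2, -10]].
det(H) = 116, tr(H) = -22.
det(H) > 0 and tr(H) < 0, so H is negative definite everywhere: concave.

concave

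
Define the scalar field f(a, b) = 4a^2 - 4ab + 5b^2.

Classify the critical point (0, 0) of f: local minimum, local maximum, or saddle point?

local minimum

The Hessian of f is constant: H = [[8, -4], [-4, 10]].
det(H) = 8·10 − (-4)² = 64.
det(H) > 0 and tr(H) = 18 > 0, so H is positive definite and the point is a local minimum.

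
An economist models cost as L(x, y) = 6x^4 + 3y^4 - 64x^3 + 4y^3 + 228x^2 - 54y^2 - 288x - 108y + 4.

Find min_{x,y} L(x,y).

L(x,y) separates as P(x) + Q(y) + 4, so its minimum is min P + min Q + 4.
P'(x) = 24(x - 4)(x - 3)(x - 1) vanishes at x ∈ {1, 3, 4}; Q'(y) = 12(y - 3)(y + 1)(y + 3) vanishes at y ∈ {-3, -1, 3}.
Local minima of P (where P''>0): P(1)=-118, P(4)=-64. Local minima of Q: Q(-3)=-27, Q(3)=-459.
So the global minimum of L is P(1) + Q(3) + 4 = -118 − 459 + 4 = -573, attained at (1, 3).

-573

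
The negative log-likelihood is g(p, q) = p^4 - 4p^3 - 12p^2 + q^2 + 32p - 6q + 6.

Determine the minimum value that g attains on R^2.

-67

g(p,q) separates as A(p) + B(q) + 6, so its minimum is min A + min B + 6.
A'(p) = 4(p - 4)(p - 1)(p + 2) vanishes at p ∈ {-2, 1, 4}; B'(q) = 2q - 6 vanishes at q ∈ {3}.
Local minima of A (where A''>0): A(-2)=-64, A(4)=-64. Local minima of B: B(3)=-9.
So the global minimum of g is A(-2) + B(3) + 6 = -64 − 9 + 6 = -67, attained at (-2, 3).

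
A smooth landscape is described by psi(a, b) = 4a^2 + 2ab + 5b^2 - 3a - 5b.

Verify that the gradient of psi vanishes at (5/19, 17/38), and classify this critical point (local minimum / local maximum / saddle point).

local minimum

∇psi = (8a + 2b - 3, 2a + 10b - 5); substituting (5/19, 17/38) gives ∇psi = (0, 0), so (5/19, 17/38) is indeed a critical point.
The Hessian of psi is constant: H = [[8, 2], [2, 10]].
det(H) = 8·10 − 2² = 76.
det(H) > 0 and tr(H) = 18 > 0, so H is positive definite and the point is a local minimum.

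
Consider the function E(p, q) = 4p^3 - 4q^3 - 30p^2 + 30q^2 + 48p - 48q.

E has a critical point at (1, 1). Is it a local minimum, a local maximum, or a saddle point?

The mixed partial ∂²E/∂p∂q is 0, so the Hessian at any point is diag(E_pp, E_qq) = diag(12(2p - 5), 12(-2q + 5)).
At (1, 1): H = diag(-36, 36).
The eigenvalues have opposite signs, so H is indefinite: a saddle point.

saddle point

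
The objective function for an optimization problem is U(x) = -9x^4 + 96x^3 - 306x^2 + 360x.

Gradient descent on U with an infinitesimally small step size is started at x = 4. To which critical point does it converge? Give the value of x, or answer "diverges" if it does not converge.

U'(x) = -36(x - 5)(x - 2)(x - 1), so U'(4) = 216.
Gradient descent moves in the -U' direction, i.e. x is decreasing.
The nearest critical point in that direction is x = 2, where U'' = 108 > 0 (a local minimum). The iterate converges there.

2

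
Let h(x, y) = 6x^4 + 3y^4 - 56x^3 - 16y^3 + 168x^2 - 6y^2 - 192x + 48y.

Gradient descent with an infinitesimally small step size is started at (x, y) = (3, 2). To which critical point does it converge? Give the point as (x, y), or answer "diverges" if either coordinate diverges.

(4, 4)

h is separable, so gradient descent decouples: x follows -∂h/∂x, y follows -∂h/∂y.
∂h/∂x = 24(x - 4)(x - 2)(x - 1); at x=3 this is -48, so x increases.
∂h/∂y = 12(y - 4)(y - 1)(y + 1); at y=2 this is -72, so y increases.
x converges to its nearest critical value 4 (a local min of the x-part); y converges to 4. The iterate converges to (4, 4).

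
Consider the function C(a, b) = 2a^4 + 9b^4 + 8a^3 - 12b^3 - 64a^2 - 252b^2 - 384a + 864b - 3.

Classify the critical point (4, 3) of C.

local minimum

The mixed partial ∂²C/∂a∂b is 0, so the Hessian at any point is diag(C_aa, C_bb) = diag(8(3a^2 + 6a - 16), 36(3b^2 - 2b - 14)).
At (4, 3): H = diag(448, 252).
Both eigenvalues are positive, so H is positive definite: a local minimum.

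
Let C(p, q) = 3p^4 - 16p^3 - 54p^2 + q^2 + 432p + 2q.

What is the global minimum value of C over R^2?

-1108

C(p,q) separates as A(p) + B(q), so its minimum is min A + min B.
A'(p) = 12(p - 4)(p - 3)(p + 3) vanishes at p ∈ {-3, 3, 4}; B'(q) = 2q + 2 vanishes at q ∈ {-1}.
Local minima of A (where A''>0): A(-3)=-1107, A(4)=608. Local minima of B: B(-1)=-1.
So the global minimum of C is A(-3) + B(-1) = -1107 − 1 = -1108, attained at (-3, -1).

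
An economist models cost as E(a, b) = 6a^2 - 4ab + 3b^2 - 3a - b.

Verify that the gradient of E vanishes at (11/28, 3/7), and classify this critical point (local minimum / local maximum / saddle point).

local minimum

∇E = (12a - 4b - 3, -4a + 6b - 1); substituting (11/28, 3/7) gives ∇E = (0, 0), so (11/28, 3/7) is indeed a critical point.
The Hessian of E is constant: H = [[12, -4], [-4, 6]].
det(H) = 12·6 − (-4)² = 56.
det(H) > 0 and tr(H) = 18 > 0, so H is positive definite and the point is a local minimum.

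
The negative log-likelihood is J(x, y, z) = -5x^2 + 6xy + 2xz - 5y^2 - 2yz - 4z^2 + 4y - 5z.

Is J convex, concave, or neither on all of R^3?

J is quadratic, so its Hessian is the constant matrix H = [[-10, 6, 2], [6, -10, -2], [2, -2, -8]].
Leading principal minors: -10, 64, -480.
Signs alternate −, +, − ⇒ H ≺ 0 ⇒ concave.

concave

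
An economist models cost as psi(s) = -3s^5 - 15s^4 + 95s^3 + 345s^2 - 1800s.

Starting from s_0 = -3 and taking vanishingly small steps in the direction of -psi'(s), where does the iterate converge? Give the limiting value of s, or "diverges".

2

psi'(s) = -15(s - 3)(s - 2)(s + 4)(s + 5), so psi'(-3) = -900.
Gradient descent moves in the -psi' direction, i.e. s is increasing.
The nearest critical point in that direction is s = 2, where psi'' = 630 > 0 (a local minimum). The iterate converges there.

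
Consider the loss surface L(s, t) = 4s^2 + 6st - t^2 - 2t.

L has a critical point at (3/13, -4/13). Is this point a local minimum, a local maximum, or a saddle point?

The Hessian of L is constant: H = [[8, 6], [6, -2]].
det(H) = 8·(-2) − 6² = -52.
Since det(H) < 0, H is indefinite and the critical point is a saddle point.

saddle point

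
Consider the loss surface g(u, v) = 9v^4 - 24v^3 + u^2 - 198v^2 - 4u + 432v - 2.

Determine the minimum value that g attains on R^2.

-1707

g(u,v) separates as P(u) + Q(v) − 2, so its minimum is min P + min Q − 2.
P'(u) = 2u - 4 vanishes at u ∈ {2}; Q'(v) = 36(v - 4)(v - 1)(v + 3) vanishes at v ∈ {-3, 1, 4}.
Local minima of P (where P''>0): P(2)=-4. Local minima of Q: Q(-3)=-1701, Q(4)=-672.
So the global minimum of g is P(2) + Q(-3) − 2 = -4 − 1701 − 2 = -1707, attained at (2, -3).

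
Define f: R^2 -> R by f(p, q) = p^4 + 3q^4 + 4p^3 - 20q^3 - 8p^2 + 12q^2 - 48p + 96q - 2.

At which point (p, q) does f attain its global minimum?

(2, -1)

f(p,q) separates as A(p) + B(q) − 2, so its minimum is min A + min B − 2.
A'(p) = 4(p - 2)(p + 2)(p + 3) vanishes at p ∈ {-3, -2, 2}; B'(q) = 12(q - 4)(q - 2)(q + 1) vanishes at q ∈ {-1, 2, 4}.
Local minima of A (where A''>0): A(-3)=45, A(2)=-80. Local minima of B: B(-1)=-61, B(4)=64.
So the global minimum of f is A(2) + B(-1) − 2 = -80 − 61 − 2 = -143, attained at (2, -1).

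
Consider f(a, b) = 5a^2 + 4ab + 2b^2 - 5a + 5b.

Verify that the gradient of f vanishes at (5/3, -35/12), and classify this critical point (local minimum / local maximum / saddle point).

local minimum

∇f = (10a + 4b - 5, 4a + 4b + 5); substituting (5/3, -35/12) gives ∇f = (0, 0), so (5/3, -35/12) is indeed a critical point.
The Hessian of f is constant: H = [[10, 4], [4, 4]].
det(H) = 10·4 − 4² = 24.
det(H) > 0 and tr(H) = 14 > 0, so H is positive definite and the point is a local minimum.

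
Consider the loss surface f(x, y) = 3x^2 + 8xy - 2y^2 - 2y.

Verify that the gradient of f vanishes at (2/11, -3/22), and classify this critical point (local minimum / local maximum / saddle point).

saddle point

∇f = (6x + 8y, 8x - 4y - 2); substituting (2/11, -3/22) gives ∇f = (0, 0), so (2/11, -3/22) is indeed a critical point.
The Hessian of f is constant: H = [[6, 8], [8, -4]].
det(H) = 6·(-4) − 8² = -88.
Since det(H) < 0, H is indefinite and the critical point is a saddle point.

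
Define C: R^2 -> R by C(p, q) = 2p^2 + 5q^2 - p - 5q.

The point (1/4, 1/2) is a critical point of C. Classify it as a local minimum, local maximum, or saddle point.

local minimum

The Hessian of C is constant: H = [[4, 0], [0, 10]].
det(H) = 4·10 − 0² = 40.
det(H) > 0 and tr(H) = 14 > 0, so H is positive definite and the point is a local minimum.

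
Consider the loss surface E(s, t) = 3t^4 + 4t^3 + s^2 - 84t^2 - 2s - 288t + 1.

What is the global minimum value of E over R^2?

-1472

E(s,t) separates as P(s) + Q(t) + 1, so its minimum is min P + min Q + 1.
P'(s) = 2s - 2 vanishes at s ∈ {1}; Q'(t) = 12(t - 4)(t + 2)(t + 3) vanishes at t ∈ {-3, -2, 4}.
Local minima of P (where P''>0): P(1)=-1. Local minima of Q: Q(-3)=243, Q(4)=-1472.
So the global minimum of E is P(1) + Q(4) + 1 = -1 − 1472 + 1 = -1472, attained at (1, 4).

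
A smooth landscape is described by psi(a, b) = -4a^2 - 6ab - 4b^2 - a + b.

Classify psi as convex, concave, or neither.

concave

psi is quadratic, so its Hessian is the constant matrix H = [[-8, -6], [-6, -8]].
det(H) = 28, tr(H) = -16.
det(H) > 0 and tr(H) < 0, so H is negative definite everywhere: concave.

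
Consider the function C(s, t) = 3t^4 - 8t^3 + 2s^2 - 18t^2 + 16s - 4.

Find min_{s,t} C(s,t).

-171

C(s,t) separates as P(s) + Q(t) − 4, so its minimum is min P + min Q − 4.
P'(s) = 4s + 16 vanishes at s ∈ {-4}; Q'(t) = 12t(t - 3)(t + 1) vanishes at t ∈ {-1, 0, 3}.
Local minima of P (where P''>0): P(-4)=-32. Local minima of Q: Q(-1)=-7, Q(3)=-135.
So the global minimum of C is P(-4) + Q(3) − 4 = -32 − 135 − 4 = -171, attained at (-4, 3).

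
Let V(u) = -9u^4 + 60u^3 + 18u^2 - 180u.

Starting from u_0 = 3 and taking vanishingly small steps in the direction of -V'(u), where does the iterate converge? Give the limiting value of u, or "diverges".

1

V'(u) = -36(u - 5)(u - 1)(u + 1), so V'(3) = 576.
Gradient descent moves in the -V' direction, i.e. u is decreasing.
The nearest critical point in that direction is u = 1, where V'' = 288 > 0 (a local minimum). The iterate converges there.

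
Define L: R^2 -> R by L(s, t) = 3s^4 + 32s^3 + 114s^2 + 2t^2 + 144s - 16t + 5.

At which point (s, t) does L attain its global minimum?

L(s,t) separates as P(s) + Q(t) + 5, so its minimum is min P + min Q + 5.
P'(s) = 12(s + 1)(s + 3)(s + 4) vanishes at s ∈ {-4, -3, -1}; Q'(t) = 4(t - 4) vanishes at t ∈ {4}.
Local minima of P (where P''>0): P(-4)=-32, P(-1)=-59. Local minima of Q: Q(4)=-32.
So the global minimum of L is P(-1) + Q(4) + 5 = -59 − 32 + 5 = -86, attained at (-1, 4).

(-1, 4)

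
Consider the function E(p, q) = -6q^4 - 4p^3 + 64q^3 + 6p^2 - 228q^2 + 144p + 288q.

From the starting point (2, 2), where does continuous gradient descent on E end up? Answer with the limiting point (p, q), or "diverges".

E is separable, so gradient descent decouples: p follows -∂E/∂p, q follows -∂E/∂q.
∂E/∂p = -12(p - 4)(p + 3); at p=2 this is 120, so p decreases.
∂E/∂q = -24(q - 4)(q - 3)(q - 1); at q=2 this is -48, so q increases.
p converges to its nearest critical value -3 (a local min of the p-part); q converges to 3. The iterate converges to (-3, 3).

(-3, 3)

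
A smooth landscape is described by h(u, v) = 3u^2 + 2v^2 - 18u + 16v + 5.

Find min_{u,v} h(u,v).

-54

h(u,v) separates as P(u) + Q(v) + 5, so its minimum is min P + min Q + 5.
P'(u) = 6u - 18 vanishes at u ∈ {3}; Q'(v) = 4v + 16 vanishes at v ∈ {-4}.
Local minima of P (where P''>0): P(3)=-27. Local minima of Q: Q(-4)=-32.
So the global minimum of h is P(3) + Q(-4) + 5 = -27 − 32 + 5 = -54, attained at (3, -4).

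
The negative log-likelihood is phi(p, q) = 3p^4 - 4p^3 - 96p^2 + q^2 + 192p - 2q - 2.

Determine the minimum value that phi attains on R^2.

-1283

phi(p,q) separates as A(p) + B(q) − 2, so its minimum is min A + min B − 2.
A'(p) = 12(p - 4)(p - 1)(p + 4) vanishes at p ∈ {-4, 1, 4}; B'(q) = 2q - 2 vanishes at q ∈ {1}.
Local minima of A (where A''>0): A(-4)=-1280, A(4)=-256. Local minima of B: B(1)=-1.
So the global minimum of phi is A(-4) + B(1) − 2 = -1280 − 1 − 2 = -1283, attained at (-4, 1).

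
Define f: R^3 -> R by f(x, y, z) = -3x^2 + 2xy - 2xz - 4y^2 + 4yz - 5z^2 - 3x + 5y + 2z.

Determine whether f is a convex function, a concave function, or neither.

f is quadratic, so its Hessian is the constant matrix H = [[-6, 2, -2], [2, -8, 4], [-2, 4, -10]].
Leading principal minors: -6, 44, -344.
Signs alternate −, +, − ⇒ H ≺ 0 ⇒ concave.

concave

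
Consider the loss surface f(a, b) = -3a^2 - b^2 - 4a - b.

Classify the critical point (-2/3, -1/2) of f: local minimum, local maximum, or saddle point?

The Hessian of f is constant: H = [[-6, 0], [0, -2]].
det(H) = (-6)·(-2) − 0² = 12.
det(H) > 0 and tr(H) = -8 < 0, so H is negative definite and the point is a local maximum.

local maximum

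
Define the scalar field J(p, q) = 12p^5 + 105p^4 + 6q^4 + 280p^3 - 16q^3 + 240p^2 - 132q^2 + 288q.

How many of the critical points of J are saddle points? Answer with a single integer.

J separates as a function of p plus a function of q, so ∇J=0 decouples.
∂J/∂p = 60p(p + 1)(p + 2)(p + 4) = 0 at p ∈ {-4, -2, -1, 0}; ∂J/∂q = 24(q - 4)(q - 1)(q + 3) = 0 at q ∈ {-3, 1, 4}.
The Hessian is diagonal: diag(J_pp, J_qq). Second derivatives: J_pp(-4)=-1440, J_pp(-2)=240, J_pp(-1)=-180, J_pp(0)=480; J_qq(-3)=672, J_qq(1)=-288, J_qq(4)=504.
Saddle points occur where the two diagonal entries have opposite signs: (-4, -3), (-4, 4), (-2, 1), (-1, -3), (-1, 4), (0, 1). Count: 6.

6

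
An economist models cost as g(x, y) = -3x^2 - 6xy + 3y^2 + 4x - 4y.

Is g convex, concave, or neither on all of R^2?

neither

g is quadratic, so its Hessian is the constant matrix H = [[-6, -6], [-6, 6]].
det(H) = -72, tr(H) = 0.
det(H) < 0, so H is indefinite: neither convex nor concave.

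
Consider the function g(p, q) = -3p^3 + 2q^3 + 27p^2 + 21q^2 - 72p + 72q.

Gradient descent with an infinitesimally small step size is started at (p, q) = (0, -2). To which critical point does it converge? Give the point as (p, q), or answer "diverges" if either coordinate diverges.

g is separable, so gradient descent decouples: p follows -∂g/∂p, q follows -∂g/∂q.
∂g/∂p = -9(p - 4)(p - 2); at p=0 this is -72, so p increases.
∂g/∂q = 6(q + 3)(q + 4); at q=-2 this is 12, so q decreases.
p converges to its nearest critical value 2 (a local min of the p-part); q converges to -3. The iterate converges to (2, -3).

(2, -3)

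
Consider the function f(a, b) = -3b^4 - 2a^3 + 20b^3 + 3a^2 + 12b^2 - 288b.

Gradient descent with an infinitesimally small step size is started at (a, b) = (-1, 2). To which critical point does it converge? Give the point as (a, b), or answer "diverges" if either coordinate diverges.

f is separable, so gradient descent decouples: a follows -∂f/∂a, b follows -∂f/∂b.
∂f/∂a = -6a(a - 1); at a=-1 this is -12, so a increases.
∂f/∂b = -12(b - 4)(b - 3)(b + 2); at b=2 this is -96, so b increases.
a converges to its nearest critical value 0 (a local min of the a-part); b converges to 3. The iterate converges to (0, 3).

(0, 3)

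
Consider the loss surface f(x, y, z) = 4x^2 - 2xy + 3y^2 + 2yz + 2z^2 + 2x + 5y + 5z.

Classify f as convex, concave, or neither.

f is quadratic, so its Hessian is the constant matrix H = [[8, -2, 0], [-2, 6, 2], [0, 2, 4]].
Leading principal minors: 8, 44, 144.
All positive ⇒ H ≻ 0 ⇒ convex.

convex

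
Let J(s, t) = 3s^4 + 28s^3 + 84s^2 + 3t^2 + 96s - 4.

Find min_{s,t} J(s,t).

-68

J(s,t) separates as P(s) + Q(t) − 4, so its minimum is min P + min Q − 4.
P'(s) = 12(s + 1)(s + 2)(s + 4) vanishes at s ∈ {-4, -2, -1}; Q'(t) = 6t vanishes at t ∈ {0}.
Local minima of P (where P''>0): P(-4)=-64, P(-1)=-37. Local minima of Q: Q(0)=0.
So the global minimum of J is P(-4) + Q(0) − 4 = -64 + 0 − 4 = -68, attained at (-4, 0).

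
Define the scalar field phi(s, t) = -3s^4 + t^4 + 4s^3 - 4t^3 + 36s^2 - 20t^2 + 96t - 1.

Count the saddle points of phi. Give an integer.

5

phi separates as a function of s plus a function of t, so ∇phi=0 decouples.
∂phi/∂s = -12s(s - 3)(s + 2) = 0 at s ∈ {-2, 0, 3}; ∂phi/∂t = 4(t - 4)(t - 2)(t + 3) = 0 at t ∈ {-3, 2, 4}.
The Hessian is diagonal: diag(phi_ss, phi_tt). Second derivatives: phi_ss(-2)=-120, phi_ss(0)=72, phi_ss(3)=-180; phi_tt(-3)=140, phi_tt(2)=-40, phi_tt(4)=56.
Saddle points occur where the two diagonal entries have opposite signs: (-2, -3), (-2, 4), (0, 2), (3, -3), (3, 4). Count: 5.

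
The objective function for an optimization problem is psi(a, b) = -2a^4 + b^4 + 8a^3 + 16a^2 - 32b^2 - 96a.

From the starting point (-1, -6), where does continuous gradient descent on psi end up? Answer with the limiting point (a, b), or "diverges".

(2, -4)

psi is separable, so gradient descent decouples: a follows -∂psi/∂a, b follows -∂psi/∂b.
∂psi/∂a = -8(a - 3)(a - 2)(a + 2); at a=-1 this is -96, so a increases.
∂psi/∂b = 4b(b - 4)(b + 4); at b=-6 this is -480, so b increases.
a converges to its nearest critical value 2 (a local min of the a-part); b converges to -4. The iterate converges to (2, -4).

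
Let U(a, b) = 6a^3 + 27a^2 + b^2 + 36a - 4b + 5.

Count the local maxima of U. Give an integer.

0

U separates as a function of a plus a function of b, so ∇U=0 decouples.
∂U/∂a = 18(a + 1)(a + 2) = 0 at a ∈ {-2, -1}; ∂U/∂b = 2(b - 2) = 0 at b ∈ {2}.
The Hessian is diagonal: diag(U_aa, U_bb). Second derivatives: U_aa(-2)=-18, U_aa(-1)=18; U_bb(2)=2.
Local maxima occur where both diagonal entries negative: none. Count: 0.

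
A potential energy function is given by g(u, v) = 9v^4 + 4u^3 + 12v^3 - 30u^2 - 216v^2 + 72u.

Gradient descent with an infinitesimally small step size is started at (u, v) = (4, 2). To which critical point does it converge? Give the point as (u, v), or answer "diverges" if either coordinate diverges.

(3, 3)

g is separable, so gradient descent decouples: u follows -∂g/∂u, v follows -∂g/∂v.
∂g/∂u = 12(u - 3)(u - 2); at u=4 this is 24, so u decreases.
∂g/∂v = 36v(v - 3)(v + 4); at v=2 this is -432, so v increases.
u converges to its nearest critical value 3 (a local min of the u-part); v converges to 3. The iterate converges to (3, 3).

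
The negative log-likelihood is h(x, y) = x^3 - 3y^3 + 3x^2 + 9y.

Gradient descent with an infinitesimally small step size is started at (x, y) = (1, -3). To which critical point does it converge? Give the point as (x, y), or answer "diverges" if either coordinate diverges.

h is separable, so gradient descent decouples: x follows -∂h/∂x, y follows -∂h/∂y.
∂h/∂x = 3x(x + 2); at x=1 this is 9, so x decreases.
∂h/∂y = -9(y - 1)(y + 1); at y=-3 this is -72, so y increases.
x converges to its nearest critical value 0 (a local min of the x-part); y converges to -1. The iterate converges to (0, -1).

(0, -1)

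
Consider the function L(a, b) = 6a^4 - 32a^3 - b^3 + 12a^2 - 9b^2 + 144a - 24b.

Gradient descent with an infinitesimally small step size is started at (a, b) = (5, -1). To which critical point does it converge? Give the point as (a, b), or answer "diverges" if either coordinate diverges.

L is separable, so gradient descent decouples: a follows -∂L/∂a, b follows -∂L/∂b.
∂L/∂a = 24(a - 3)(a - 2)(a + 1); at a=5 this is 864, so a decreases.
∂L/∂b = -3(b + 2)(b + 4); at b=-1 this is -9, so b increases.
The b-coordinate has no critical point in that direction and runs off to infinity.

diverges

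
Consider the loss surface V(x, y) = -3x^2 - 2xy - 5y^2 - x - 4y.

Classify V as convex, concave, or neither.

concave

V is quadratic, so its Hessian is the constant matrix H = [[-6, -2], [-2, -10]].
det(H) = 56, tr(H) = -16.
det(H) > 0 and tr(H) < 0, so H is negative definite everywhere: concave.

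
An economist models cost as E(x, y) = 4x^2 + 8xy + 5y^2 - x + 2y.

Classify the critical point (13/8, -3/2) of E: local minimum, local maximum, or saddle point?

The Hessian of E is constant: H = [[8, 8], [8, 10]].
det(H) = 8·10 − 8² = 16.
det(H) > 0 and tr(H) = 18 > 0, so H is positive definite and the point is a local minimum.

local minimum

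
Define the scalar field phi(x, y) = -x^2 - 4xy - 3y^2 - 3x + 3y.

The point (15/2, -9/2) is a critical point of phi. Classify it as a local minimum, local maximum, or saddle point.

saddle point

The Hessian of phi is constant: H = [[-2, -4], [-4, -6]].
det(H) = (-2)·(-6) − (-4)² = -4.
Since det(H) < 0, H is indefinite and the critical point is a saddle point.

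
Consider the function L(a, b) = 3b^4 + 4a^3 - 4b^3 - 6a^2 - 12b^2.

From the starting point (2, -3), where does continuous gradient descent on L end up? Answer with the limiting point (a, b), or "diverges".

(1, -1)

L is separable, so gradient descent decouples: a follows -∂L/∂a, b follows -∂L/∂b.
∂L/∂a = 12a(a - 1); at a=2 this is 24, so a decreases.
∂L/∂b = 12b(b - 2)(b + 1); at b=-3 this is -360, so b increases.
a converges to its nearest critical value 1 (a local min of the a-part); b converges to -1. The iterate converges to (1, -1).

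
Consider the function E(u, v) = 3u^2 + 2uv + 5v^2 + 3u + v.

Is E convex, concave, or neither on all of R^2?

convex

E is quadratic, so its Hessian is the constant matrix H = [[6, 2], [2, 10]].
det(H) = 56, tr(H) = 16.
det(H) > 0 and tr(H) > 0, so H is positive definite everywhere: convex.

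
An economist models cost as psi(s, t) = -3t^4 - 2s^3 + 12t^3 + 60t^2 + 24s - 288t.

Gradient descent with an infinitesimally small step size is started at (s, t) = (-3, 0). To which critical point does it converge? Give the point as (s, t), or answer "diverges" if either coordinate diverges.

(-2, 2)

psi is separable, so gradient descent decouples: s follows -∂psi/∂s, t follows -∂psi/∂t.
∂psi/∂s = -6(s - 2)(s + 2); at s=-3 this is -30, so s increases.
∂psi/∂t = -12(t - 4)(t - 2)(t + 3); at t=0 this is -288, so t increases.
s converges to its nearest critical value -2 (a local min of the s-part); t converges to 2. The iterate converges to (-2, 2).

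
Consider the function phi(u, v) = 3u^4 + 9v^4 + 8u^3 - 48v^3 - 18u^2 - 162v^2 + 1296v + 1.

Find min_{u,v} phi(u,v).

phi(u,v) separates as P(u) + Q(v) + 1, so its minimum is min P + min Q + 1.
P'(u) = 12u(u - 1)(u + 3) vanishes at u ∈ {-3, 0, 1}; Q'(v) = 36(v - 4)(v - 3)(v + 3) vanishes at v ∈ {-3, 3, 4}.
Local minima of P (where P''>0): P(-3)=-135, P(1)=-7. Local minima of Q: Q(-3)=-3321, Q(4)=1824.
So the global minimum of phi is P(-3) + Q(-3) + 1 = -135 − 3321 + 1 = -3455, attained at (-3, -3).

-3455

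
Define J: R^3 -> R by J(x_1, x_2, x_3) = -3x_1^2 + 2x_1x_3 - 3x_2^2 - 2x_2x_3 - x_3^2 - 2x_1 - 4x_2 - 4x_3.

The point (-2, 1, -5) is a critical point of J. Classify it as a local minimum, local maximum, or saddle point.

The Hessian is constant: H = [[-6, 0, 2], [0, -6, -2], [2, -2, -2]].
Leading principal minors: Δ₁ = -6, Δ₂ = 36, Δ₃ = -24.
The minors alternate sign starting negative (−, +, −), so H is negative definite: a local maximum.

local maximum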